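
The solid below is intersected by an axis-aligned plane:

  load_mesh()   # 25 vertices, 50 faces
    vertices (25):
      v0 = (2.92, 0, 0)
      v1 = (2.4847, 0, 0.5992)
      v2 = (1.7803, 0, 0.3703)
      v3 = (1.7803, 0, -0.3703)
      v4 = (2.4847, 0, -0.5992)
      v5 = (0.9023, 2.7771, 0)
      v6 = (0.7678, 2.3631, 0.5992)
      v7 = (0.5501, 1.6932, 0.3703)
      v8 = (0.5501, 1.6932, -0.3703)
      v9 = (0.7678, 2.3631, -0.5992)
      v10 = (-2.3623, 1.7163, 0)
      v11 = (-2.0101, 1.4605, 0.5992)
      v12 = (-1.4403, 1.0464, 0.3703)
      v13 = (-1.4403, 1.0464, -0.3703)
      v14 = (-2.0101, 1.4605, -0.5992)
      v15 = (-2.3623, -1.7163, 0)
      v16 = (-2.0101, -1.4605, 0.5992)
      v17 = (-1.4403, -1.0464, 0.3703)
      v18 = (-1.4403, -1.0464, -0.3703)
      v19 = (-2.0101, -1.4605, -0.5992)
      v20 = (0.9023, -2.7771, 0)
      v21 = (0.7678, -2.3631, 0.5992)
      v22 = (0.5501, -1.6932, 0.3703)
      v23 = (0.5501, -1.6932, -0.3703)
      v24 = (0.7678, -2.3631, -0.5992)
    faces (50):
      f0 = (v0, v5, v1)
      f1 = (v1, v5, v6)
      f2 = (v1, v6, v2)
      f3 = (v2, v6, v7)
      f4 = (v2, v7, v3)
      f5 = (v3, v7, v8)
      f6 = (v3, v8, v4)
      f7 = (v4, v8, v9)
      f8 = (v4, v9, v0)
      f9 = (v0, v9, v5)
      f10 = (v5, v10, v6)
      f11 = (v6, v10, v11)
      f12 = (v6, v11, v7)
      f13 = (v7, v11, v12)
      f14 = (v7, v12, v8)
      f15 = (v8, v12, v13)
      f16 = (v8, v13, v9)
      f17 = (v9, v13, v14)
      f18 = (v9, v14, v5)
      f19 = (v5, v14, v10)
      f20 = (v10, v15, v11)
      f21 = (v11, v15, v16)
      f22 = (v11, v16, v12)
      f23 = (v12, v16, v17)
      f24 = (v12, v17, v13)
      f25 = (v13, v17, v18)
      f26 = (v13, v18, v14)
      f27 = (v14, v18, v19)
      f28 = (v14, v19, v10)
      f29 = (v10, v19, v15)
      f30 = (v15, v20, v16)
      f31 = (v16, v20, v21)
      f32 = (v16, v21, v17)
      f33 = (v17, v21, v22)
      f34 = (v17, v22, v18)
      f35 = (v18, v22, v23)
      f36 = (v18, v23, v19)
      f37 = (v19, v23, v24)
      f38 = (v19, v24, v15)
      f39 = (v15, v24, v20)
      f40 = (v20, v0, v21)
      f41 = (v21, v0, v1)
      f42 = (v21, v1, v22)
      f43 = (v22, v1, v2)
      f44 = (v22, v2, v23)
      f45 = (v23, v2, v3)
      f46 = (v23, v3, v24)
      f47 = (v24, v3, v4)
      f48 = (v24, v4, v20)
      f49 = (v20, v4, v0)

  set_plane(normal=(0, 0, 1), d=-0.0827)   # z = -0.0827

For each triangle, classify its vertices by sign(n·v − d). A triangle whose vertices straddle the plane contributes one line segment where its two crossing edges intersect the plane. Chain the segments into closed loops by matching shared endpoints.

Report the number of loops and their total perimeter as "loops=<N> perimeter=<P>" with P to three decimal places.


loops=2 perimeter=27.274

Straddling triangles (20 of 50):
  (v2,v7,v3) [++-] → (1.30257, 0.657527, -0.0827)–(1.7803, 0, -0.0827)  len=0.8128
  (v3,v7,v8) [-+-] → (1.30257, 0.657527, -0.0827)–(0.5501, 1.6932, -0.0827)  len=1.2802
  (v4,v9,v0) [--+] → (2.62296, 0.326149, -0.0827)–(2.85992, 0, -0.0827)  len=0.4031
  (v0,v9,v5) [+-+] → (2.62296, 0.326149, -0.0827)–(0.883737, 2.71996, -0.0827)  len=2.9589
  (v7,v12,v8) [++-] → (-0.22284, 1.44203, -0.0827)–(0.5501, 1.6932, -0.0827)  len=0.8127
  (v8,v12,v13) [-+-] → (-0.22284, 1.44203, -0.0827)–(-1.4403, 1.0464, -0.0827)  len=1.2801
  (v9,v14,v5) [--+] → (0.500338, 2.59539, -0.0827)–(0.883737, 2.71996, -0.0827)  len=0.4031
  (v5,v14,v10) [+-+] → (0.500338, 2.59539, -0.0827)–(-2.31369, 1.681, -0.0827)  len=2.9589
  (v12,v17,v13) [++-] → (-1.4403, 0.233695, -0.0827)–(-1.4403, 1.0464, -0.0827)  len=0.8127
  (v13,v17,v18) [-+-] → (-1.4403, 0.233695, -0.0827)–(-1.4403, -1.0464, -0.0827)  len=1.2801
  (v14,v19,v10) [--+] → (-2.31369, 1.27785, -0.0827)–(-2.31369, 1.681, -0.0827)  len=0.4031
  (v10,v19,v15) [+-+] → (-2.31369, 1.27785, -0.0827)–(-2.31369, -1.681, -0.0827)  len=2.9588
  (v17,v22,v18) [++-] → (-0.66736, -1.29757, -0.0827)–(-1.4403, -1.0464, -0.0827)  len=0.8127
  (v18,v22,v23) [-+-] → (-0.66736, -1.29757, -0.0827)–(0.5501, -1.6932, -0.0827)  len=1.2801
  (v19,v24,v15) [--+] → (-1.93029, -1.80557, -0.0827)–(-2.31369, -1.681, -0.0827)  len=0.4031
  (v15,v24,v20) [+-+] → (-1.93029, -1.80557, -0.0827)–(0.883737, -2.71996, -0.0827)  len=2.9589
  (v22,v2,v23) [++-] → (1.02783, -1.03567, -0.0827)–(0.5501, -1.6932, -0.0827)  len=0.8128
  (v23,v2,v3) [-+-] → (1.02783, -1.03567, -0.0827)–(1.7803, 0, -0.0827)  len=1.2802
  (v24,v4,v20) [--+] → (1.1207, -2.39381, -0.0827)–(0.883737, -2.71996, -0.0827)  len=0.4031
  (v20,v4,v0) [+-+] → (1.1207, -2.39381, -0.0827)–(2.85992, 0, -0.0827)  len=2.9589

Chained into 2 loop(s):
  loop 1: 10 segments, perimeter = 10.4644
  loop 2: 10 segments, perimeter = 16.8101
Total perimeter = 27.274


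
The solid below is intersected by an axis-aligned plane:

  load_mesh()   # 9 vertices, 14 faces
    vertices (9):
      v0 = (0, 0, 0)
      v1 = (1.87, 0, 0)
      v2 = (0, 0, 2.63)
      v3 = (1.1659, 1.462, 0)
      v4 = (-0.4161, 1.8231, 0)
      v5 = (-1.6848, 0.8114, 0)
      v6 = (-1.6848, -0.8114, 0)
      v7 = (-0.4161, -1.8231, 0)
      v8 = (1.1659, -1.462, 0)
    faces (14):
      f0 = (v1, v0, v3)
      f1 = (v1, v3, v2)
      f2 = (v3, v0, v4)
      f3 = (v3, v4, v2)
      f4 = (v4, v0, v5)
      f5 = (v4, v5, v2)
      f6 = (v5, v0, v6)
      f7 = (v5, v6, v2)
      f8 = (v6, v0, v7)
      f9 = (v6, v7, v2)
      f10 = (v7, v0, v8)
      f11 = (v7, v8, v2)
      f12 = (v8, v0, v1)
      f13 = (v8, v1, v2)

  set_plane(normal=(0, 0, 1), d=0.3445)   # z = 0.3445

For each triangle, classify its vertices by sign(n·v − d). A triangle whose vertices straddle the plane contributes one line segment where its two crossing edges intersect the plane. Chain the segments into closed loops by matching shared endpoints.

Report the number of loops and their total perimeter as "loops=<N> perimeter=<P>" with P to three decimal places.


loops=1 perimeter=9.871

Straddling triangles (7 of 14):
  (v1,v3,v2) [--+] → (1.01318, 1.27049, 0.3445)–(1.62505, 0, 0.3445)  len=1.4102
  (v3,v4,v2) [--+] → (-0.361596, 1.58429, 0.3445)–(1.01318, 1.27049, 0.3445)  len=1.4101
  (v4,v5,v2) [--+] → (-1.46411, 0.705116, 0.3445)–(-0.361596, 1.58429, 0.3445)  len=1.4101
  (v5,v6,v2) [--+] → (-1.46411, -0.705116, 0.3445)–(-1.46411, 0.705116, 0.3445)  len=1.4102
  (v6,v7,v2) [--+] → (-0.361596, -1.58429, 0.3445)–(-1.46411, -0.705116, 0.3445)  len=1.4101
  (v7,v8,v2) [--+] → (1.01318, -1.27049, 0.3445)–(-0.361596, -1.58429, 0.3445)  len=1.4101
  (v8,v1,v2) [--+] → (1.62505, 0, 0.3445)–(1.01318, -1.27049, 0.3445)  len=1.4102

Chained into 1 loop(s):
  loop 1: 7 segments, perimeter = 9.8711
Total perimeter = 9.871


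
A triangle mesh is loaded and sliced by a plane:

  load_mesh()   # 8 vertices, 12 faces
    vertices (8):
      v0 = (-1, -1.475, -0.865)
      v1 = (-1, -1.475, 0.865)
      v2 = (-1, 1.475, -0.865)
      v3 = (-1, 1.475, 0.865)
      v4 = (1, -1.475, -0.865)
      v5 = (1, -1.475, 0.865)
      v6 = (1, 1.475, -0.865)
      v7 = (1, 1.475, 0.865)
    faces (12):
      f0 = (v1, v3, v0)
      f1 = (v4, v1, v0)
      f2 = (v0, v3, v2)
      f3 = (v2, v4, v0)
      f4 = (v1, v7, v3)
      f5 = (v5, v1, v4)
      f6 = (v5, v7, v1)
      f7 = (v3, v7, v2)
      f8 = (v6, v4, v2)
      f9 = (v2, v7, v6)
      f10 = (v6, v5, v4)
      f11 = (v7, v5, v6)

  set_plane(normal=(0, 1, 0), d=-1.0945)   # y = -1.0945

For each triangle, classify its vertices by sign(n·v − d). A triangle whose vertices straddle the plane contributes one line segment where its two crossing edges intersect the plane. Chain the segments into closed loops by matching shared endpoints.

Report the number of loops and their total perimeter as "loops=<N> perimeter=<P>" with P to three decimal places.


Straddling triangles (8 of 12):
  (v1,v3,v0) [-+-] → (-1, -1.0945, 0.865)–(-1, -1.0945, -0.641859)  len=1.5069
  (v0,v3,v2) [-++] → (-1, -1.0945, -0.641859)–(-1, -1.0945, -0.865)  len=0.2231
  (v2,v4,v0) [+--] → (0.742034, -1.0945, -0.865)–(-1, -1.0945, -0.865)  len=1.7420
  (v1,v7,v3) [-++] → (-0.742034, -1.0945, 0.865)–(-1, -1.0945, 0.865)  len=0.2580
  (v5,v7,v1) [-+-] → (1, -1.0945, 0.865)–(-0.742034, -1.0945, 0.865)  len=1.7420
  (v6,v4,v2) [+-+] → (1, -1.0945, -0.865)–(0.742034, -1.0945, -0.865)  len=0.2580
  (v6,v5,v4) [+--] → (1, -1.0945, 0.641859)–(1, -1.0945, -0.865)  len=1.5069
  (v7,v5,v6) [+-+] → (1, -1.0945, 0.865)–(1, -1.0945, 0.641859)  len=0.2231

Chained into 1 loop(s):
  loop 1: 8 segments, perimeter = 7.4600
Total perimeter = 7.460

loops=1 perimeter=7.460


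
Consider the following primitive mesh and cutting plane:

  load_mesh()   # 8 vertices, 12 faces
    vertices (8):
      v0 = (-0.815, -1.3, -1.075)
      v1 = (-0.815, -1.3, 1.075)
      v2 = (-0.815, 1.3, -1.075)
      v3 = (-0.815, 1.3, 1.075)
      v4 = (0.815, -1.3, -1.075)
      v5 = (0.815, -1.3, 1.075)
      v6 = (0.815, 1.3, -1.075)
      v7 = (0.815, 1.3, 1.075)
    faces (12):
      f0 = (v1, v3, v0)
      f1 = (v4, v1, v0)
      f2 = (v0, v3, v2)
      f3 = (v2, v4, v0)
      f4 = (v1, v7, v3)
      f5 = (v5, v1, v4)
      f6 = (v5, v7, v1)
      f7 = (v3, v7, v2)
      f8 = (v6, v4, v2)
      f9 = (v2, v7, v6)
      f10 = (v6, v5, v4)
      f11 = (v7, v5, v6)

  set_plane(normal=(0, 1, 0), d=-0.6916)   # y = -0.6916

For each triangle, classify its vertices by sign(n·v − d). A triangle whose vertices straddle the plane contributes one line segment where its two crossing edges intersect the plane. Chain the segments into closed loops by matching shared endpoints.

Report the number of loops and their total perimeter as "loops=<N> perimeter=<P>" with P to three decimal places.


loops=1 perimeter=7.560

Straddling triangles (8 of 12):
  (v1,v3,v0) [-+-] → (-0.815, -0.6916, 1.075)–(-0.815, -0.6916, -0.5719)  len=1.6469
  (v0,v3,v2) [-++] → (-0.815, -0.6916, -0.5719)–(-0.815, -0.6916, -1.075)  len=0.5031
  (v2,v4,v0) [+--] → (0.43358, -0.6916, -1.075)–(-0.815, -0.6916, -1.075)  len=1.2486
  (v1,v7,v3) [-++] → (-0.43358, -0.6916, 1.075)–(-0.815, -0.6916, 1.075)  len=0.3814
  (v5,v7,v1) [-+-] → (0.815, -0.6916, 1.075)–(-0.43358, -0.6916, 1.075)  len=1.2486
  (v6,v4,v2) [+-+] → (0.815, -0.6916, -1.075)–(0.43358, -0.6916, -1.075)  len=0.3814
  (v6,v5,v4) [+--] → (0.815, -0.6916, 0.5719)–(0.815, -0.6916, -1.075)  len=1.6469
  (v7,v5,v6) [+-+] → (0.815, -0.6916, 1.075)–(0.815, -0.6916, 0.5719)  len=0.5031

Chained into 1 loop(s):
  loop 1: 8 segments, perimeter = 7.5600
Total perimeter = 7.560


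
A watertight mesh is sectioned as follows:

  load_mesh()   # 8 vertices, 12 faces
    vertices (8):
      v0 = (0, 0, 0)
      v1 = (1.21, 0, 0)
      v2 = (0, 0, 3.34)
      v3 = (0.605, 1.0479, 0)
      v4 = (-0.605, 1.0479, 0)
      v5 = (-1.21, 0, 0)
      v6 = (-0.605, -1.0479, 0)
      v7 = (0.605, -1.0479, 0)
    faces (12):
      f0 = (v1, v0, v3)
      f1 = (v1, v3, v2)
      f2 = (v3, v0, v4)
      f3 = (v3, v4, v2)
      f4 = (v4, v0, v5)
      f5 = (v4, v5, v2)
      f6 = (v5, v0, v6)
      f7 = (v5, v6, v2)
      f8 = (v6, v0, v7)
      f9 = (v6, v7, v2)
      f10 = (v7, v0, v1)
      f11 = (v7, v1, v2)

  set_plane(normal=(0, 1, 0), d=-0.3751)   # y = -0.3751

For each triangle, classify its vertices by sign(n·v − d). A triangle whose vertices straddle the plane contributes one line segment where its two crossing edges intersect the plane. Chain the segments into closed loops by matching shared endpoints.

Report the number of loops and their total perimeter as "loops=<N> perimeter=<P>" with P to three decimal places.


Straddling triangles (6 of 12):
  (v5,v0,v6) [++-] → (-0.216562, -0.3751, 0)–(-0.993438, -0.3751, 0)  len=0.7769
  (v5,v6,v2) [+-+] → (-0.993438, -0.3751, 0)–(-0.216562, -0.3751, 2.14443)  len=2.2808
  (v6,v0,v7) [-+-] → (-0.216562, -0.3751, 0)–(0.216562, -0.3751, 0)  len=0.4331
  (v6,v7,v2) [--+] → (0.216562, -0.3751, 2.14443)–(-0.216562, -0.3751, 2.14443)  len=0.4331
  (v7,v0,v1) [-++] → (0.216562, -0.3751, 0)–(0.993438, -0.3751, 0)  len=0.7769
  (v7,v1,v2) [-++] → (0.993438, -0.3751, 0)–(0.216562, -0.3751, 2.14443)  len=2.2808

Chained into 1 loop(s):
  loop 1: 6 segments, perimeter = 6.9816
Total perimeter = 6.982

loops=1 perimeter=6.982


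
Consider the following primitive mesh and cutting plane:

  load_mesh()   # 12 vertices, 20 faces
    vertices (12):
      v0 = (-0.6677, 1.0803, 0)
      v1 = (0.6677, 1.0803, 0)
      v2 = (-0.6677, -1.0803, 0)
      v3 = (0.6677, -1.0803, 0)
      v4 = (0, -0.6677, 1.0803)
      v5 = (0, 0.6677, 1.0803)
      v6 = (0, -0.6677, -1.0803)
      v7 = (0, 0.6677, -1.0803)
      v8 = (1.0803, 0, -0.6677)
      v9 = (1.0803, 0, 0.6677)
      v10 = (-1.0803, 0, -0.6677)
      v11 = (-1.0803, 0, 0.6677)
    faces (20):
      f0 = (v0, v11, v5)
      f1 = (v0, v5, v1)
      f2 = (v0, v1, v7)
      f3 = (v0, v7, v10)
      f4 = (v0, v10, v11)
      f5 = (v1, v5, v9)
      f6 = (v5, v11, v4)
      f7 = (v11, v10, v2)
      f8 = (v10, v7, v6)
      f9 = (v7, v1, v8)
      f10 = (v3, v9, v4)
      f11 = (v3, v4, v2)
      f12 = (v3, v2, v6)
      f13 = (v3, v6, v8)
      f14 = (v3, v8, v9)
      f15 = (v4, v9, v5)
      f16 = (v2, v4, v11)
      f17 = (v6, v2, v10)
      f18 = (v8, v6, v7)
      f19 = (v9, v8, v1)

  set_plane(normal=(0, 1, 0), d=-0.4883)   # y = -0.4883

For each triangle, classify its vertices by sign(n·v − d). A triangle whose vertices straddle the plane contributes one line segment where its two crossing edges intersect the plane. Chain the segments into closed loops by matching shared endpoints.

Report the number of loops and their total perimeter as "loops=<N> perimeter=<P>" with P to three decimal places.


loops=1 perimeter=6.121

Straddling triangles (10 of 20):
  (v5,v11,v4) [++-] → (-0.290259, -0.4883, 0.969441)–(0, -0.4883, 1.0803)  len=0.3107
  (v11,v10,v2) [++-] → (-0.893803, -0.4883, -0.365897)–(-0.893803, -0.4883, 0.365897)  len=0.7318
  (v10,v7,v6) [++-] → (0, -0.4883, -1.0803)–(-0.290259, -0.4883, -0.969441)  len=0.3107
  (v3,v9,v4) [-+-] → (0.893803, -0.4883, 0.365897)–(0.290259, -0.4883, 0.969441)  len=0.8535
  (v3,v6,v8) [--+] → (0.290259, -0.4883, -0.969441)–(0.893803, -0.4883, -0.365897)  len=0.8535
  (v3,v8,v9) [-++] → (0.893803, -0.4883, -0.365897)–(0.893803, -0.4883, 0.365897)  len=0.7318
  (v4,v9,v5) [-++] → (0.290259, -0.4883, 0.969441)–(0, -0.4883, 1.0803)  len=0.3107
  (v2,v4,v11) [--+] → (-0.290259, -0.4883, 0.969441)–(-0.893803, -0.4883, 0.365897)  len=0.8535
  (v6,v2,v10) [--+] → (-0.893803, -0.4883, -0.365897)–(-0.290259, -0.4883, -0.969441)  len=0.8535
  (v8,v6,v7) [+-+] → (0.290259, -0.4883, -0.969441)–(0, -0.4883, -1.0803)  len=0.3107

Chained into 1 loop(s):
  loop 1: 10 segments, perimeter = 6.1206
Total perimeter = 6.121


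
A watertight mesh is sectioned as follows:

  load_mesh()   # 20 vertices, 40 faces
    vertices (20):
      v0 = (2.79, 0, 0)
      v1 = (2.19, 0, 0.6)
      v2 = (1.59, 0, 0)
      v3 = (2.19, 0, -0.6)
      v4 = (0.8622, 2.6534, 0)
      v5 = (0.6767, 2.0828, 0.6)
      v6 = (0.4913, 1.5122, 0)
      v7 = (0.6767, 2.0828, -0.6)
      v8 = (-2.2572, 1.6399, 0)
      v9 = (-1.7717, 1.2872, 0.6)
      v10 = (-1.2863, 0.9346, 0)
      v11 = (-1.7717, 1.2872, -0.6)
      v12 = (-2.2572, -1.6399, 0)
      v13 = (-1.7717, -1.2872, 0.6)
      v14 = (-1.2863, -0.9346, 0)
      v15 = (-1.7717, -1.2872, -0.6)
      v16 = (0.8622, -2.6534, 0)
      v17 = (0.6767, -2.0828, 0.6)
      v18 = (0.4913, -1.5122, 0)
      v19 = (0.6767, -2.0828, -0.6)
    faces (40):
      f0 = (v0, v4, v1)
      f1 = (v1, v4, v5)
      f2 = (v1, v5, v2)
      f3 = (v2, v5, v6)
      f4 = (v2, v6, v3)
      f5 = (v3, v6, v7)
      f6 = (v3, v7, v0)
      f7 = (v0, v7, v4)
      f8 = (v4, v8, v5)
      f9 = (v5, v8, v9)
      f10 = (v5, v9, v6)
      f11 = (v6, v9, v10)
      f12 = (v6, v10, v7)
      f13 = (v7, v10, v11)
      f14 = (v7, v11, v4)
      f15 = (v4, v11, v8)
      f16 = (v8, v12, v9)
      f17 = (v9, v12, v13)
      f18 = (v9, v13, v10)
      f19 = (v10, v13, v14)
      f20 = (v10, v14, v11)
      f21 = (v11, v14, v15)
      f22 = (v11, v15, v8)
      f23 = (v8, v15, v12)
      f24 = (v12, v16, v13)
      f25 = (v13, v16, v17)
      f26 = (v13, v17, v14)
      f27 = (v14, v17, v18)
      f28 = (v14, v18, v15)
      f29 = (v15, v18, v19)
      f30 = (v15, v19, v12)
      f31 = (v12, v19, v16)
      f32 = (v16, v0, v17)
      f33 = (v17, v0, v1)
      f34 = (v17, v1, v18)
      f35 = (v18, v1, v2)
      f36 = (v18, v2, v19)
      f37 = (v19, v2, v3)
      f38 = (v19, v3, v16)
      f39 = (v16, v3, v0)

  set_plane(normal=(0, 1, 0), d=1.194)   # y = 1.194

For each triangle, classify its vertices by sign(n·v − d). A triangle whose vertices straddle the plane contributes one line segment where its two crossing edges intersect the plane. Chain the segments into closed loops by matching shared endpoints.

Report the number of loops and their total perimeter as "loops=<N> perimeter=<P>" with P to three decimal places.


loops=2 perimeter=7.820

Straddling triangles (18 of 40):
  (v0,v4,v1) [-+-] → (1.92251, 1.194, 0)–(1.59251, 1.194, 0.330007)  len=0.4667
  (v1,v4,v5) [-++] → (1.59251, 1.194, 0.330007)–(1.32248, 1.194, 0.6)  len=0.3819
  (v1,v5,v2) [-+-] → (1.32248, 1.194, 0.6)–(1.06644, 1.194, 0.34396)  len=0.3621
  (v2,v5,v6) [-++] → (1.06644, 1.194, 0.34396)–(0.722491, 1.194, 0)  len=0.4864
  (v2,v6,v3) [-+-] → (0.722491, 1.194, 0)–(0.848744, 1.194, -0.126253)  len=0.1785
  (v3,v6,v7) [-++] → (0.848744, 1.194, -0.126253)–(1.32248, 1.194, -0.6)  len=0.6700
  (v3,v7,v0) [-+-] → (1.32248, 1.194, -0.6)–(1.57852, 1.194, -0.34396)  len=0.3621
  (v0,v7,v4) [-++] → (1.57852, 1.194, -0.34396)–(1.92251, 1.194, 0)  len=0.4865
  (v6,v9,v10) [++-] → (-1.6434, 1.194, 0.441407)–(-0.48798, 1.194, 0)  len=1.2369
  (v6,v10,v7) [+-+] → (-0.48798, 1.194, 0)–(-0.842821, 1.194, -0.135551)  len=0.3799
  (v7,v10,v11) [+-+] → (-0.842821, 1.194, -0.135551)–(-1.6434, 1.194, -0.441407)  len=0.8570
  (v8,v12,v9) [+-+] → (-2.2572, 1.194, 0)–(-1.78716, 1.194, 0.580896)  len=0.7472
  (v9,v12,v13) [+--] → (-1.78716, 1.194, 0.580896)–(-1.7717, 1.194, 0.6)  len=0.0246
  (v9,v13,v10) [+--] → (-1.7717, 1.194, 0.6)–(-1.6434, 1.194, 0.441407)  len=0.2040
  (v10,v14,v11) [--+] → (-1.75134, 1.194, -0.574831)–(-1.6434, 1.194, -0.441407)  len=0.1716
  (v11,v14,v15) [+--] → (-1.75134, 1.194, -0.574831)–(-1.7717, 1.194, -0.6)  len=0.0324
  (v11,v15,v8) [+-+] → (-1.7717, 1.194, -0.6)–(-2.18324, 1.194, -0.091401)  len=0.6542
  (v8,v15,v12) [+--] → (-2.18324, 1.194, -0.091401)–(-2.2572, 1.194, 0)  len=0.1176

Chained into 2 loop(s):
  loop 1: 8 segments, perimeter = 3.3941
  loop 2: 10 segments, perimeter = 4.4254
Total perimeter = 7.820


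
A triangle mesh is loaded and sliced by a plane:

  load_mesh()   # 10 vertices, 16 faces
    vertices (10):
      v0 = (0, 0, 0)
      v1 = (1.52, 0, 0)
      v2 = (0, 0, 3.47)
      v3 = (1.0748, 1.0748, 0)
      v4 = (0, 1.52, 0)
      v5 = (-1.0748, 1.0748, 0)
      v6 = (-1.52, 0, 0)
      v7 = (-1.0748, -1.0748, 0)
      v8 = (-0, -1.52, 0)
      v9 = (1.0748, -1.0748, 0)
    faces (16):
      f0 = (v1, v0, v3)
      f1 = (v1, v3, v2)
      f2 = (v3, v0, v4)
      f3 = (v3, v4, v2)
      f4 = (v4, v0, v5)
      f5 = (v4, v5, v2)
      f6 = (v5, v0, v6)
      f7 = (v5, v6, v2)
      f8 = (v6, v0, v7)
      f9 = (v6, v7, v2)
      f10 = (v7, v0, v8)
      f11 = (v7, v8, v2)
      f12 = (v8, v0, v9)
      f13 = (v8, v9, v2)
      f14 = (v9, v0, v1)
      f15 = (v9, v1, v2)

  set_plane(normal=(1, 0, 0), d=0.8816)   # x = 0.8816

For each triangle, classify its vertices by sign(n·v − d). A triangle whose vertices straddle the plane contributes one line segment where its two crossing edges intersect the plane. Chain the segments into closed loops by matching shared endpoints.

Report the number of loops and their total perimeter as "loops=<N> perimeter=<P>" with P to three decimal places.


Straddling triangles (8 of 16):
  (v1,v0,v3) [+-+] → (0.8816, 0, 0)–(0.8816, 0.8816, 0)  len=0.8816
  (v1,v3,v2) [++-] → (0.8816, 0.8816, 0.623748)–(0.8816, 0, 1.4574)  len=1.2133
  (v3,v0,v4) [+--] → (0.8816, 0.8816, 0)–(0.8816, 1.15483, 0)  len=0.2732
  (v3,v4,v2) [+--] → (0.8816, 1.15483, 0)–(0.8816, 0.8816, 0.623748)  len=0.6810
  (v8,v0,v9) [--+] → (0.8816, -0.8816, 0)–(0.8816, -1.15483, 0)  len=0.2732
  (v8,v9,v2) [-+-] → (0.8816, -1.15483, 0)–(0.8816, -0.8816, 0.623748)  len=0.6810
  (v9,v0,v1) [+-+] → (0.8816, -0.8816, 0)–(0.8816, 0, 0)  len=0.8816
  (v9,v1,v2) [++-] → (0.8816, 0, 1.4574)–(0.8816, -0.8816, 0.623748)  len=1.2133

Chained into 1 loop(s):
  loop 1: 8 segments, perimeter = 6.0983
Total perimeter = 6.098

loops=1 perimeter=6.098


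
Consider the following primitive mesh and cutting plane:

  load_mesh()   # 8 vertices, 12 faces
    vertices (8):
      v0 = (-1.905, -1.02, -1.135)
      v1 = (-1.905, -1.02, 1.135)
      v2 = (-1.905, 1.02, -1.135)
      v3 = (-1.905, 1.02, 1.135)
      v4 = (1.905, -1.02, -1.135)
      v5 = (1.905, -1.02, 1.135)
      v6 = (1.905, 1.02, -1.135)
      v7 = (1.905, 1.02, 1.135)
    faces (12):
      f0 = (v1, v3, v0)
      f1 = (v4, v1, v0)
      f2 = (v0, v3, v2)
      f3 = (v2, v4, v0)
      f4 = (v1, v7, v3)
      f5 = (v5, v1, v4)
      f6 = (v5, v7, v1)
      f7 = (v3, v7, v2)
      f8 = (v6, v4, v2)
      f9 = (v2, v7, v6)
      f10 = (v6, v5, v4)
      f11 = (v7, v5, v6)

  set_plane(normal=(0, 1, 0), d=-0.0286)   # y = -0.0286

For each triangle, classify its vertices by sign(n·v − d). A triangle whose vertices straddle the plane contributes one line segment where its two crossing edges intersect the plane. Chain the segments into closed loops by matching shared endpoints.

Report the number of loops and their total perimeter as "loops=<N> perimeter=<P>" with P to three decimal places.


loops=1 perimeter=12.160

Straddling triangles (8 of 12):
  (v1,v3,v0) [-+-] → (-1.905, -0.0286, 1.135)–(-1.905, -0.0286, -0.0318245)  len=1.1668
  (v0,v3,v2) [-++] → (-1.905, -0.0286, -0.0318245)–(-1.905, -0.0286, -1.135)  len=1.1032
  (v2,v4,v0) [+--] → (0.0534147, -0.0286, -1.135)–(-1.905, -0.0286, -1.135)  len=1.9584
  (v1,v7,v3) [-++] → (-0.0534147, -0.0286, 1.135)–(-1.905, -0.0286, 1.135)  len=1.8516
  (v5,v7,v1) [-+-] → (1.905, -0.0286, 1.135)–(-0.0534147, -0.0286, 1.135)  len=1.9584
  (v6,v4,v2) [+-+] → (1.905, -0.0286, -1.135)–(0.0534147, -0.0286, -1.135)  len=1.8516
  (v6,v5,v4) [+--] → (1.905, -0.0286, 0.0318245)–(1.905, -0.0286, -1.135)  len=1.1668
  (v7,v5,v6) [+-+] → (1.905, -0.0286, 1.135)–(1.905, -0.0286, 0.0318245)  len=1.1032

Chained into 1 loop(s):
  loop 1: 8 segments, perimeter = 12.1600
Total perimeter = 12.160


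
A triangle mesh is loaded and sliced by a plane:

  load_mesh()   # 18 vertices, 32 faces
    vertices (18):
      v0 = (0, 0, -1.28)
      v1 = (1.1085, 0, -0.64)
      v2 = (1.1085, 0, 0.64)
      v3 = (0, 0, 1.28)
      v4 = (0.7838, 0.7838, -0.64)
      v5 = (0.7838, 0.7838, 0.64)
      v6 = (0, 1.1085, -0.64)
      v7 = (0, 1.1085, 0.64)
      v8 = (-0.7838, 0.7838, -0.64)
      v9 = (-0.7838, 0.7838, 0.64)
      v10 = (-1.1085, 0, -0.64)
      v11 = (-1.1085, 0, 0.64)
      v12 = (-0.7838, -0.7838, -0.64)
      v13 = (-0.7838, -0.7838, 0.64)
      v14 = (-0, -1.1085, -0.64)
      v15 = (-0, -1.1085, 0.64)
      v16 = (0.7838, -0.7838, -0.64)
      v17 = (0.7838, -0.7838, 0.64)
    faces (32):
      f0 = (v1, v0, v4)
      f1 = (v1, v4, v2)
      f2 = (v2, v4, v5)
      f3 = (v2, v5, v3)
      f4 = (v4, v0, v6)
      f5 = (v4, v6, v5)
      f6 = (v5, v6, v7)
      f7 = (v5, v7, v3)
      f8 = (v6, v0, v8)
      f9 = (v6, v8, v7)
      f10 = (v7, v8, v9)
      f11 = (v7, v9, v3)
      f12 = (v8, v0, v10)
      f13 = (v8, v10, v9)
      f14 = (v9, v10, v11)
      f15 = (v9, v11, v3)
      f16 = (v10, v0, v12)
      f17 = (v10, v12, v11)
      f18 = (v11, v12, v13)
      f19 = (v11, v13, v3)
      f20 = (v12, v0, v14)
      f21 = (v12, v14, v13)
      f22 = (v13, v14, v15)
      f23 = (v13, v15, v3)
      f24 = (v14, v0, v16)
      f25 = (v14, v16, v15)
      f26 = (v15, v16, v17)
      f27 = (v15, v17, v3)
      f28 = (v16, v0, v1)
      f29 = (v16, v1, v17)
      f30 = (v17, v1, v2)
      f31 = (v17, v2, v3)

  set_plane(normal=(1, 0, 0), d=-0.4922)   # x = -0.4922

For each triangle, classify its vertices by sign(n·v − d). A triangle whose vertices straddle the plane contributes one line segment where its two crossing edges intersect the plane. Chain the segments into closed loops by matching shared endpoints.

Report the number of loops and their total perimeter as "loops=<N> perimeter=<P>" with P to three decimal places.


loops=1 perimeter=6.489

Straddling triangles (12 of 32):
  (v6,v0,v8) [++-] → (-0.4922, 0.4922, -0.878102)–(-0.4922, 0.904599, -0.64)  len=0.4762
  (v6,v8,v7) [+-+] → (-0.4922, 0.904599, -0.64)–(-0.4922, 0.904599, -0.163797)  len=0.4762
  (v7,v8,v9) [+--] → (-0.4922, 0.904599, -0.163797)–(-0.4922, 0.904599, 0.64)  len=0.8038
  (v7,v9,v3) [+-+] → (-0.4922, 0.904599, 0.64)–(-0.4922, 0.4922, 0.878102)  len=0.4762
  (v8,v0,v10) [-+-] → (-0.4922, 0.4922, -0.878102)–(-0.4922, 0, -0.995825)  len=0.5061
  (v9,v11,v3) [--+] → (-0.4922, 0, 0.995825)–(-0.4922, 0.4922, 0.878102)  len=0.5061
  (v10,v0,v12) [-+-] → (-0.4922, 0, -0.995825)–(-0.4922, -0.4922, -0.878102)  len=0.5061
  (v11,v13,v3) [--+] → (-0.4922, -0.4922, 0.878102)–(-0.4922, 0, 0.995825)  len=0.5061
  (v12,v0,v14) [-++] → (-0.4922, -0.4922, -0.878102)–(-0.4922, -0.904599, -0.64)  len=0.4762
  (v12,v14,v13) [-+-] → (-0.4922, -0.904599, -0.64)–(-0.4922, -0.904599, 0.163797)  len=0.8038
  (v13,v14,v15) [-++] → (-0.4922, -0.904599, 0.163797)–(-0.4922, -0.904599, 0.64)  len=0.4762
  (v13,v15,v3) [-++] → (-0.4922, -0.904599, 0.64)–(-0.4922, -0.4922, 0.878102)  len=0.4762

Chained into 1 loop(s):
  loop 1: 12 segments, perimeter = 6.4891
Total perimeter = 6.489


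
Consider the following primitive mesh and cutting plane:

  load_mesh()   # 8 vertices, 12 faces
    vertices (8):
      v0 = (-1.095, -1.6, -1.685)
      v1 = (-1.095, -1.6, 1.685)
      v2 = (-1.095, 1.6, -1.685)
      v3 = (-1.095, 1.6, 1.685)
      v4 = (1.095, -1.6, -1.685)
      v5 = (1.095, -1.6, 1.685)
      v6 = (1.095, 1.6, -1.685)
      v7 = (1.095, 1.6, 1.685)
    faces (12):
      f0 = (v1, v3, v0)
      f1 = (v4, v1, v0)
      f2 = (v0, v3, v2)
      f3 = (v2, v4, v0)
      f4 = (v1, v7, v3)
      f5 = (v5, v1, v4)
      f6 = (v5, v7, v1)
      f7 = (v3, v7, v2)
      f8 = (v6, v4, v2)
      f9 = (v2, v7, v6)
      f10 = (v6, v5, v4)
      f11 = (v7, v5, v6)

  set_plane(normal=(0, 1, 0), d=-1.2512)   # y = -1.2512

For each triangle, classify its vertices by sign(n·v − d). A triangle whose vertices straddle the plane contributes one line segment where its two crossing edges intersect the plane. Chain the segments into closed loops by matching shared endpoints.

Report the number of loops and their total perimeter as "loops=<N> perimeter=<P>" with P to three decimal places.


Straddling triangles (8 of 12):
  (v1,v3,v0) [-+-] → (-1.095, -1.2512, 1.685)–(-1.095, -1.2512, -1.31767)  len=3.0027
  (v0,v3,v2) [-++] → (-1.095, -1.2512, -1.31767)–(-1.095, -1.2512, -1.685)  len=0.3673
  (v2,v4,v0) [+--] → (0.85629, -1.2512, -1.685)–(-1.095, -1.2512, -1.685)  len=1.9513
  (v1,v7,v3) [-++] → (-0.85629, -1.2512, 1.685)–(-1.095, -1.2512, 1.685)  len=0.2387
  (v5,v7,v1) [-+-] → (1.095, -1.2512, 1.685)–(-0.85629, -1.2512, 1.685)  len=1.9513
  (v6,v4,v2) [+-+] → (1.095, -1.2512, -1.685)–(0.85629, -1.2512, -1.685)  len=0.2387
  (v6,v5,v4) [+--] → (1.095, -1.2512, 1.31767)–(1.095, -1.2512, -1.685)  len=3.0027
  (v7,v5,v6) [+-+] → (1.095, -1.2512, 1.685)–(1.095, -1.2512, 1.31767)  len=0.3673

Chained into 1 loop(s):
  loop 1: 8 segments, perimeter = 11.1200
Total perimeter = 11.120

loops=1 perimeter=11.120


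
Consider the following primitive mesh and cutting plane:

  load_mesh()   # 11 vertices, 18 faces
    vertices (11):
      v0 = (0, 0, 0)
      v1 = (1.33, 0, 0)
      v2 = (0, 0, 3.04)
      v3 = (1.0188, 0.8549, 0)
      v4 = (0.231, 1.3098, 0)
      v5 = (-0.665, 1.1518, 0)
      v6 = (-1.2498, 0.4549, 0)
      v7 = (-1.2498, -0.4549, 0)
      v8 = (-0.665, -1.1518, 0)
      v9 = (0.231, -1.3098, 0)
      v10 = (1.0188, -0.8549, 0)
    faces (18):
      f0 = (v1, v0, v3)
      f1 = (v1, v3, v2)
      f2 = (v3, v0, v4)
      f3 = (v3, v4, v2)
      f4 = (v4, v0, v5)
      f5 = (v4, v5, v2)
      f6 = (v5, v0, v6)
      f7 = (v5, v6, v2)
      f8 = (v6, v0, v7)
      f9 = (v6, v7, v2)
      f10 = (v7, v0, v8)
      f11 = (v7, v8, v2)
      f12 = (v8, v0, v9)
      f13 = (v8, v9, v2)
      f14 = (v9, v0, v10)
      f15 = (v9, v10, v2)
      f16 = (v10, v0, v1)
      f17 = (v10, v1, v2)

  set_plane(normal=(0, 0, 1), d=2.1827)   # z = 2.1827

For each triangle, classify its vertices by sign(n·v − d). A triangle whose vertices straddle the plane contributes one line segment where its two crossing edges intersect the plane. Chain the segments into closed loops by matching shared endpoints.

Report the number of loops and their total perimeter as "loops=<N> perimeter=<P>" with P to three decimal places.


Straddling triangles (9 of 18):
  (v1,v3,v2) [--+] → (0.287308, 0.241087, 2.1827)–(0.375069, 0, 2.1827)  len=0.2566
  (v3,v4,v2) [--+] → (0.0651435, 0.369372, 2.1827)–(0.287308, 0.241087, 2.1827)  len=0.2565
  (v4,v5,v2) [--+] → (-0.187534, 0.324815, 2.1827)–(0.0651435, 0.369372, 2.1827)  len=0.2566
  (v5,v6,v2) [--+] → (-0.352452, 0.128285, 2.1827)–(-0.187534, 0.324815, 2.1827)  len=0.2566
  (v6,v7,v2) [--+] → (-0.352452, -0.128285, 2.1827)–(-0.352452, 0.128285, 2.1827)  len=0.2566
  (v7,v8,v2) [--+] → (-0.187534, -0.324815, 2.1827)–(-0.352452, -0.128285, 2.1827)  len=0.2566
  (v8,v9,v2) [--+] → (0.0651435, -0.369372, 2.1827)–(-0.187534, -0.324815, 2.1827)  len=0.2566
  (v9,v10,v2) [--+] → (0.287308, -0.241087, 2.1827)–(0.0651435, -0.369372, 2.1827)  len=0.2565
  (v10,v1,v2) [--+] → (0.375069, 0, 2.1827)–(0.287308, -0.241087, 2.1827)  len=0.2566

Chained into 1 loop(s):
  loop 1: 9 segments, perimeter = 2.3091
Total perimeter = 2.309

loops=1 perimeter=2.309


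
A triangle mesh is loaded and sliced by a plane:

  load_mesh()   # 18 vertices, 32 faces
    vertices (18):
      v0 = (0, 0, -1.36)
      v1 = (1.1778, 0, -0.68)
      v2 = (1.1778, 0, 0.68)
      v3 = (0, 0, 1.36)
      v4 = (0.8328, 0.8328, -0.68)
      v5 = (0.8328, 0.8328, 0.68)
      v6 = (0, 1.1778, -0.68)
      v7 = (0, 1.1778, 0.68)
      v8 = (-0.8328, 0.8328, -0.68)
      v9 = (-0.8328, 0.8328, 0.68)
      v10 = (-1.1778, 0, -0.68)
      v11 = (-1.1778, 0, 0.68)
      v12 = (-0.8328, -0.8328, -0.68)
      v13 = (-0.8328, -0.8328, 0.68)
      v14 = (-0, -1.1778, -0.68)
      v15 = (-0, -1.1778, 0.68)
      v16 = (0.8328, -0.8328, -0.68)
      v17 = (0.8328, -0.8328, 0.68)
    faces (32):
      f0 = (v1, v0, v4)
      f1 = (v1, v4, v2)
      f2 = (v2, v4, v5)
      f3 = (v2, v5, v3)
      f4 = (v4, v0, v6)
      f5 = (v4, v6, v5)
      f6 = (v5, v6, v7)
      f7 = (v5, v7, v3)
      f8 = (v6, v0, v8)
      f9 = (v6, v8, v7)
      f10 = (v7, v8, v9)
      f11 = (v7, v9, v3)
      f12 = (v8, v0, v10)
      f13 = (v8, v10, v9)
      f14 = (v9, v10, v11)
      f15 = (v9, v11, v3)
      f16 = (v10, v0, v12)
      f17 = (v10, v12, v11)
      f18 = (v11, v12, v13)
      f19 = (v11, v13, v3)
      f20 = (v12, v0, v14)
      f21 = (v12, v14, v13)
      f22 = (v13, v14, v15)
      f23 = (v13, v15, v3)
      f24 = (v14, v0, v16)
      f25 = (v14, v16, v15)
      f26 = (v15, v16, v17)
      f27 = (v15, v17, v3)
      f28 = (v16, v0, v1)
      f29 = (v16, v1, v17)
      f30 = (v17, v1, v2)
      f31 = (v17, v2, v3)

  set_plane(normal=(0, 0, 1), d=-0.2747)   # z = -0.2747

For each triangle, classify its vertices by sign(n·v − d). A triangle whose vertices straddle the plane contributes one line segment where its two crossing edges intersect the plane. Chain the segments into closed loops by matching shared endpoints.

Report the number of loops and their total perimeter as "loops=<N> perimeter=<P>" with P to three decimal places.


Straddling triangles (16 of 32):
  (v1,v4,v2) [--+] → (0.935615, 0.584613, -0.2747)–(1.1778, 0, -0.2747)  len=0.6328
  (v2,v4,v5) [+-+] → (0.935615, 0.584613, -0.2747)–(0.8328, 0.8328, -0.2747)  len=0.2686
  (v4,v6,v5) [--+] → (0.248187, 1.07498, -0.2747)–(0.8328, 0.8328, -0.2747)  len=0.6328
  (v5,v6,v7) [+-+] → (0.248187, 1.07498, -0.2747)–(0, 1.1778, -0.2747)  len=0.2686
  (v6,v8,v7) [--+] → (-0.584613, 0.935615, -0.2747)–(0, 1.1778, -0.2747)  len=0.6328
  (v7,v8,v9) [+-+] → (-0.584613, 0.935615, -0.2747)–(-0.8328, 0.8328, -0.2747)  len=0.2686
  (v8,v10,v9) [--+] → (-1.07498, 0.248187, -0.2747)–(-0.8328, 0.8328, -0.2747)  len=0.6328
  (v9,v10,v11) [+-+] → (-1.07498, 0.248187, -0.2747)–(-1.1778, 0, -0.2747)  len=0.2686
  (v10,v12,v11) [--+] → (-0.935615, -0.584613, -0.2747)–(-1.1778, 0, -0.2747)  len=0.6328
  (v11,v12,v13) [+-+] → (-0.935615, -0.584613, -0.2747)–(-0.8328, -0.8328, -0.2747)  len=0.2686
  (v12,v14,v13) [--+] → (-0.248187, -1.07498, -0.2747)–(-0.8328, -0.8328, -0.2747)  len=0.6328
  (v13,v14,v15) [+-+] → (-0.248187, -1.07498, -0.2747)–(0, -1.1778, -0.2747)  len=0.2686
  (v14,v16,v15) [--+] → (0.584613, -0.935615, -0.2747)–(0, -1.1778, -0.2747)  len=0.6328
  (v15,v16,v17) [+-+] → (0.584613, -0.935615, -0.2747)–(0.8328, -0.8328, -0.2747)  len=0.2686
  (v16,v1,v17) [--+] → (1.07498, -0.248187, -0.2747)–(0.8328, -0.8328, -0.2747)  len=0.6328
  (v17,v1,v2) [+-+] → (1.07498, -0.248187, -0.2747)–(1.1778, 0, -0.2747)  len=0.2686

Chained into 1 loop(s):
  loop 1: 16 segments, perimeter = 7.2115
Total perimeter = 7.211

loops=1 perimeter=7.211


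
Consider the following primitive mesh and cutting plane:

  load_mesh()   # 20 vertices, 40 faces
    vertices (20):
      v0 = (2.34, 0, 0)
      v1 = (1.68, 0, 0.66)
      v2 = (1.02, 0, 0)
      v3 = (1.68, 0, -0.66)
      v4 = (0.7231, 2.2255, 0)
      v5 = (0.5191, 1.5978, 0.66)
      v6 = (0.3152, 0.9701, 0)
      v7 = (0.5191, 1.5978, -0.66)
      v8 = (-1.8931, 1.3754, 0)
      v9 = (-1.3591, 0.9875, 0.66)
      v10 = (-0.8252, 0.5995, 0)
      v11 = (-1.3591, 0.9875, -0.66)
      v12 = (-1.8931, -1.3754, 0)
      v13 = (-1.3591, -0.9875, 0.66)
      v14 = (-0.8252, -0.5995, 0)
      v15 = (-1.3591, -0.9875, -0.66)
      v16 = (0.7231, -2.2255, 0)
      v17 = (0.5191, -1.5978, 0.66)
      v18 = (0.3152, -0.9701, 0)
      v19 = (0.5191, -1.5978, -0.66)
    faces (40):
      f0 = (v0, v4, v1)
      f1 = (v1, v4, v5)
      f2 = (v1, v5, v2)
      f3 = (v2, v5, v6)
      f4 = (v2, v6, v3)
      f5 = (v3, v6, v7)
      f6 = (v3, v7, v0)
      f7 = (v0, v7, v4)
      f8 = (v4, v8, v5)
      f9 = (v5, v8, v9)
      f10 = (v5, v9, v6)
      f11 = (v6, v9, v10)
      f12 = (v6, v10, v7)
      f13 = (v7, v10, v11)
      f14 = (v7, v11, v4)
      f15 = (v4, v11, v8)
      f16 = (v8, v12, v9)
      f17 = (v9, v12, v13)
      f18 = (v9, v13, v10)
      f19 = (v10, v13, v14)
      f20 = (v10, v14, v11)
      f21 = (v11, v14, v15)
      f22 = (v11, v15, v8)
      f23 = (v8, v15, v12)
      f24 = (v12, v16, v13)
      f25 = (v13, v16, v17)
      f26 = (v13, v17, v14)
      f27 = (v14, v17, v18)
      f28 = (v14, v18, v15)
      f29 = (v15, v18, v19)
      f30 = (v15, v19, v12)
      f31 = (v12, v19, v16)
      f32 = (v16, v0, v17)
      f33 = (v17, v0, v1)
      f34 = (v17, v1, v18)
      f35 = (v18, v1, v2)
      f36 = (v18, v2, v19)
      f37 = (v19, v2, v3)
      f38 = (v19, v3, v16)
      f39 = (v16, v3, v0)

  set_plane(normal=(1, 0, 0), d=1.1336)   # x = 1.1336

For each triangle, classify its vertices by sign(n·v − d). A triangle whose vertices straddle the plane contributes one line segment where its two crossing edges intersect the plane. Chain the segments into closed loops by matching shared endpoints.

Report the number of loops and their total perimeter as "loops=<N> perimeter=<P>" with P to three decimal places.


loops=1 perimeter=8.210

Straddling triangles (14 of 40):
  (v0,v4,v1) [+-+] → (1.1336, 1.66049, 0)–(1.1336, 1.27078, 0.283133)  len=0.4817
  (v1,v4,v5) [+--] → (1.1336, 1.27078, 0.283133)–(1.1336, 0.752035, 0.66)  len=0.6412
  (v1,v5,v2) [+--] → (1.1336, 0.752035, 0.66)–(1.1336, 0, 0.1136)  len=0.9296
  (v2,v6,v3) [--+] → (1.1336, 0.388381, -0.395768)–(1.1336, 0, -0.1136)  len=0.4801
  (v3,v6,v7) [+--] → (1.1336, 0.388381, -0.395768)–(1.1336, 0.752035, -0.66)  len=0.4495
  (v3,v7,v0) [+-+] → (1.1336, 0.752035, -0.66)–(1.1336, 1.05859, -0.437269)  len=0.3789
  (v0,v7,v4) [+--] → (1.1336, 1.05859, -0.437269)–(1.1336, 1.66049, 0)  len=0.7440
  (v16,v0,v17) [-+-] → (1.1336, -1.66049, 0)–(1.1336, -1.05859, 0.437269)  len=0.7440
  (v17,v0,v1) [-++] → (1.1336, -1.05859, 0.437269)–(1.1336, -0.752035, 0.66)  len=0.3789
  (v17,v1,v18) [-+-] → (1.1336, -0.752035, 0.66)–(1.1336, -0.388381, 0.395768)  len=0.4495
  (v18,v1,v2) [-+-] → (1.1336, -0.388381, 0.395768)–(1.1336, 0, 0.1136)  len=0.4801
  (v19,v2,v3) [--+] → (1.1336, 0, -0.1136)–(1.1336, -0.752035, -0.66)  len=0.9296
  (v19,v3,v16) [-+-] → (1.1336, -0.752035, -0.66)–(1.1336, -1.27078, -0.283133)  len=0.6412
  (v16,v3,v0) [-++] → (1.1336, -1.27078, -0.283133)–(1.1336, -1.66049, 0)  len=0.4817

Chained into 1 loop(s):
  loop 1: 14 segments, perimeter = 8.2099
Total perimeter = 8.210


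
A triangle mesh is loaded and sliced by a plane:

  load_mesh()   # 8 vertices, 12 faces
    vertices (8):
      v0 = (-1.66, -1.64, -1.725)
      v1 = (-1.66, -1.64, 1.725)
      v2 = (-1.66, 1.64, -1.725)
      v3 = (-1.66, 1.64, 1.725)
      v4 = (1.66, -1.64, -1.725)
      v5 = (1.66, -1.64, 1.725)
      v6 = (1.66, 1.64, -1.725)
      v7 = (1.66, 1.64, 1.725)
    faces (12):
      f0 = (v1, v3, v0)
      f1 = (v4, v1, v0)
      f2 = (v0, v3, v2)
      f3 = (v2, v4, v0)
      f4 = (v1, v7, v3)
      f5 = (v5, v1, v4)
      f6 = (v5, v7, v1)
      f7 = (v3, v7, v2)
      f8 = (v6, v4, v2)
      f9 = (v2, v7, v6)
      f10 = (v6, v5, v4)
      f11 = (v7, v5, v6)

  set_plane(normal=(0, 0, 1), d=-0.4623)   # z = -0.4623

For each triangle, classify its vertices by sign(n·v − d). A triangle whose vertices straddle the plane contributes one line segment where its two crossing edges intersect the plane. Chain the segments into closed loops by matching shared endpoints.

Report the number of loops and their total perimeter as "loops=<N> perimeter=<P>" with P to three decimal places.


loops=1 perimeter=13.200

Straddling triangles (8 of 12):
  (v1,v3,v0) [++-] → (-1.66, -0.43952, -0.4623)–(-1.66, -1.64, -0.4623)  len=1.2005
  (v4,v1,v0) [-+-] → (0.44488, -1.64, -0.4623)–(-1.66, -1.64, -0.4623)  len=2.1049
  (v0,v3,v2) [-+-] → (-1.66, -0.43952, -0.4623)–(-1.66, 1.64, -0.4623)  len=2.0795
  (v5,v1,v4) [++-] → (0.44488, -1.64, -0.4623)–(1.66, -1.64, -0.4623)  len=1.2151
  (v3,v7,v2) [++-] → (-0.44488, 1.64, -0.4623)–(-1.66, 1.64, -0.4623)  len=1.2151
  (v2,v7,v6) [-+-] → (-0.44488, 1.64, -0.4623)–(1.66, 1.64, -0.4623)  len=2.1049
  (v6,v5,v4) [-+-] → (1.66, 0.43952, -0.4623)–(1.66, -1.64, -0.4623)  len=2.0795
  (v7,v5,v6) [++-] → (1.66, 0.43952, -0.4623)–(1.66, 1.64, -0.4623)  len=1.2005

Chained into 1 loop(s):
  loop 1: 8 segments, perimeter = 13.2000
Total perimeter = 13.200


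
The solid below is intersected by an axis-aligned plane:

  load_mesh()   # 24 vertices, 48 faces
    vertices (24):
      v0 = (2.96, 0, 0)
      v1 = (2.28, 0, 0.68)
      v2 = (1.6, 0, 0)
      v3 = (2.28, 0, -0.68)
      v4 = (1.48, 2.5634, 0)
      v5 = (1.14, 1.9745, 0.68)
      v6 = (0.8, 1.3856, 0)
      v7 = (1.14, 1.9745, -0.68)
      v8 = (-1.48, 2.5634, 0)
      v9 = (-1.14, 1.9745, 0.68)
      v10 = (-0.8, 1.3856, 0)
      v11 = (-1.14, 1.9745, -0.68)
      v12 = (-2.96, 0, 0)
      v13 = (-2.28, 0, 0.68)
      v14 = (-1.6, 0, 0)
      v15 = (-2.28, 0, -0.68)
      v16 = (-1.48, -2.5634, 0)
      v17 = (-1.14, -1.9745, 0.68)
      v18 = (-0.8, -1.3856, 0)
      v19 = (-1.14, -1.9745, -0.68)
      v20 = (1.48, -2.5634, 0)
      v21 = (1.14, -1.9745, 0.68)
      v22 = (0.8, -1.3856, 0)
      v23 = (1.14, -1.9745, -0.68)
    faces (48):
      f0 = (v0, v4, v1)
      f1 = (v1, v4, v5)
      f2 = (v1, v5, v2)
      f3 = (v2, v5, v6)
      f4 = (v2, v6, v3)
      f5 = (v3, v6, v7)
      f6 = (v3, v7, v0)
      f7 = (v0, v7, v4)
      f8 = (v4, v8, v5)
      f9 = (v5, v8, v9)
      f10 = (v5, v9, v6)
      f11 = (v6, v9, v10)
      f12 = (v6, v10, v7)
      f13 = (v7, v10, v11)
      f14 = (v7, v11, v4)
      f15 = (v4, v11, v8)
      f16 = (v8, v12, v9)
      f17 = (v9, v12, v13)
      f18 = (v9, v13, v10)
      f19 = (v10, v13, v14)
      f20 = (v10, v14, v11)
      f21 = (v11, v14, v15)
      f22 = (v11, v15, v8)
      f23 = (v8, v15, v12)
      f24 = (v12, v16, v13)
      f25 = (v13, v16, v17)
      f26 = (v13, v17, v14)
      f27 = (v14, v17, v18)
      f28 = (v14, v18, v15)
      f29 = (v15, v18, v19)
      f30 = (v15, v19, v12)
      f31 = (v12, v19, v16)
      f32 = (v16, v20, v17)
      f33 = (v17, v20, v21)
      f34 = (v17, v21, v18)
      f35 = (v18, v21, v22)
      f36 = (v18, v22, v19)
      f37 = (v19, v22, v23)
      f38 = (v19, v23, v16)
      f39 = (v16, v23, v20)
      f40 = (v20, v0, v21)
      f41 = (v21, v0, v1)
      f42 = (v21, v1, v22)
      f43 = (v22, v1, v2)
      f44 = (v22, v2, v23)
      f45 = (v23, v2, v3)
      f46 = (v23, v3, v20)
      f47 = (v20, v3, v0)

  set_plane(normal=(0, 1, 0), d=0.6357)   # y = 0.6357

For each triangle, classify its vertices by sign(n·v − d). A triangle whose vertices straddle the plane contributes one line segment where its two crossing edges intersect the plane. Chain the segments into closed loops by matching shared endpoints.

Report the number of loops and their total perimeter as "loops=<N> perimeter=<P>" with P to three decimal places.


loops=2 perimeter=7.693

Straddling triangles (16 of 48):
  (v0,v4,v1) [-+-] → (2.59297, 0.6357, 0)–(2.08161, 0.6357, 0.511366)  len=0.7232
  (v1,v4,v5) [-++] → (2.08161, 0.6357, 0.511366)–(1.91297, 0.6357, 0.68)  len=0.2385
  (v1,v5,v2) [-+-] → (1.91297, 0.6357, 0.68)–(1.4519, 0.6357, 0.218929)  len=0.6521
  (v2,v5,v6) [-++] → (1.4519, 0.6357, 0.218929)–(1.23297, 0.6357, 0)  len=0.3096
  (v2,v6,v3) [-+-] → (1.23297, 0.6357, 0)–(1.60099, 0.6357, -0.368023)  len=0.5205
  (v3,v6,v7) [-++] → (1.60099, 0.6357, -0.368023)–(1.91297, 0.6357, -0.68)  len=0.4412
  (v3,v7,v0) [-+-] → (1.91297, 0.6357, -0.68)–(2.37404, 0.6357, -0.218929)  len=0.6521
  (v0,v7,v4) [-++] → (2.37404, 0.6357, -0.218929)–(2.59297, 0.6357, 0)  len=0.3096
  (v8,v12,v9) [+-+] → (-2.59297, 0.6357, 0)–(-2.37404, 0.6357, 0.218929)  len=0.3096
  (v9,v12,v13) [+--] → (-2.37404, 0.6357, 0.218929)–(-1.91297, 0.6357, 0.68)  len=0.6521
  (v9,v13,v10) [+-+] → (-1.91297, 0.6357, 0.68)–(-1.60099, 0.6357, 0.368023)  len=0.4412
  (v10,v13,v14) [+--] → (-1.60099, 0.6357, 0.368023)–(-1.23297, 0.6357, 0)  len=0.5205
  (v10,v14,v11) [+-+] → (-1.23297, 0.6357, 0)–(-1.4519, 0.6357, -0.218929)  len=0.3096
  (v11,v14,v15) [+--] → (-1.4519, 0.6357, -0.218929)–(-1.91297, 0.6357, -0.68)  len=0.6521
  (v11,v15,v8) [+-+] → (-1.91297, 0.6357, -0.68)–(-2.08161, 0.6357, -0.511366)  len=0.2385
  (v8,v15,v12) [+--] → (-2.08161, 0.6357, -0.511366)–(-2.59297, 0.6357, 0)  len=0.7232

Chained into 2 loop(s):
  loop 1: 8 segments, perimeter = 3.8467
  loop 2: 8 segments, perimeter = 3.8467
Total perimeter = 7.693
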